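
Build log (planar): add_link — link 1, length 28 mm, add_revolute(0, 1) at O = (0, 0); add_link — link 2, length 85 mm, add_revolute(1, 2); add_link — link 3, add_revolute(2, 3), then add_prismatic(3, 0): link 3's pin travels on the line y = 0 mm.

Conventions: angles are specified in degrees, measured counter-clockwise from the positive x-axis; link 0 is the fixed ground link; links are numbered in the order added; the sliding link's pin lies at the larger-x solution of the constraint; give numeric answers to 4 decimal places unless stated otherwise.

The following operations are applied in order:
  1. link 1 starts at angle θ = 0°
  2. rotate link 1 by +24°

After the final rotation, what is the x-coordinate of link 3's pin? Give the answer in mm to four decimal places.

geometry: r = 28 mm, L = 85 mm, e = 0 mm; θ starts at 0°
rotate link 1 by +24°: θ ← 0° +24° = 24°
crank pin P = (r cos θ, r sin θ) = (25.579273, 11.388626)
h = r sin θ − e = 11.388626 − 0 = 11.388626
x = r cos θ + √(L² − h²) = 25.579273 + 84.233599 = 109.812872

109.8129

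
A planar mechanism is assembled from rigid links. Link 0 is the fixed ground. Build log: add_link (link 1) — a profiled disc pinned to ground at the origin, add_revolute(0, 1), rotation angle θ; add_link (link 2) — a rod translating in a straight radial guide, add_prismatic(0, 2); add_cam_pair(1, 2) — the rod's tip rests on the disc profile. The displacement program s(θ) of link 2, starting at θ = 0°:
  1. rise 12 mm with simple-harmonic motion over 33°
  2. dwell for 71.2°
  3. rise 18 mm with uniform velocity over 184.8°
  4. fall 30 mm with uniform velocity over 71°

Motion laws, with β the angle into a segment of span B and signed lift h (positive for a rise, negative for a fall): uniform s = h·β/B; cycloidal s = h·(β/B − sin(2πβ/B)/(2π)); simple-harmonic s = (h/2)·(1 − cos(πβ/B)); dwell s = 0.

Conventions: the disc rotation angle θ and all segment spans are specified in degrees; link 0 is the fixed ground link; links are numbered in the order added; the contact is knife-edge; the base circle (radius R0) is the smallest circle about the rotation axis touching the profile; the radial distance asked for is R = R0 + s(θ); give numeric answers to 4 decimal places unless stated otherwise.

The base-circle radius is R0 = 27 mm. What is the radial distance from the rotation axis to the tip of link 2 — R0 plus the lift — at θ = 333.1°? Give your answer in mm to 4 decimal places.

seg 1 [0°–33°] simple-harmonic, h=12: full span → s += 12 → s = 12.0000
seg 2 [33°–104.2°] dwell: s stays 12.0000
seg 3 [104.2°–289°] uniform, h=18: full span → s += 18 → s = 30.0000
seg 4 [289°–360°] uniform, h=-30: θ=333.1° here. β=44.1, B=71. -30·44.1/71 = -18.6338 → s = 11.3662
R = R0 + s = 27 + 11.3662 = 38.3662

38.3662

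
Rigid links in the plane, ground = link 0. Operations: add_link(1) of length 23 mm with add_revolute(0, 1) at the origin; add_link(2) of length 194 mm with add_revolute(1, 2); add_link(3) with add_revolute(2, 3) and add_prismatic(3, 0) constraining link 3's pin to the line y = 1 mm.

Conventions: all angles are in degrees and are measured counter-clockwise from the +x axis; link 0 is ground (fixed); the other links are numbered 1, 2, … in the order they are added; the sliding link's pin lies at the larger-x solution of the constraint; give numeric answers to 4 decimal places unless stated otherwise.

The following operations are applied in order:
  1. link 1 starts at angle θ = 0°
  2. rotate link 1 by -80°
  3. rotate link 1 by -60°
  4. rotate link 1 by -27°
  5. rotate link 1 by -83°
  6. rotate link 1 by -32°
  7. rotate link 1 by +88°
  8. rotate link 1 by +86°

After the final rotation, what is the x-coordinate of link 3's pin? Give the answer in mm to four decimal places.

geometry: r = 23 mm, L = 194 mm, e = 1 mm; θ starts at 0°
rotate link 1 by -80°: θ ← 0° -80° = -80°
rotate link 1 by -60°: θ ← -80° -60° = -140°
rotate link 1 by -27°: θ ← -140° -27° = -167°
rotate link 1 by -83°: θ ← -167° -83° = -250°
rotate link 1 by -32°: θ ← -250° -32° = -282°
rotate link 1 by +88°: θ ← -282° +88° = -194°
rotate link 1 by +86°: θ ← -194° +86° = -108°
crank pin P = (r cos θ, r sin θ) = (-7.107391, -21.874300)
h = r sin θ − e = -21.874300 − 1 = -22.874300
x = r cos θ + √(L² − h²) = -7.107391 + 192.646740 = 185.539349

185.5393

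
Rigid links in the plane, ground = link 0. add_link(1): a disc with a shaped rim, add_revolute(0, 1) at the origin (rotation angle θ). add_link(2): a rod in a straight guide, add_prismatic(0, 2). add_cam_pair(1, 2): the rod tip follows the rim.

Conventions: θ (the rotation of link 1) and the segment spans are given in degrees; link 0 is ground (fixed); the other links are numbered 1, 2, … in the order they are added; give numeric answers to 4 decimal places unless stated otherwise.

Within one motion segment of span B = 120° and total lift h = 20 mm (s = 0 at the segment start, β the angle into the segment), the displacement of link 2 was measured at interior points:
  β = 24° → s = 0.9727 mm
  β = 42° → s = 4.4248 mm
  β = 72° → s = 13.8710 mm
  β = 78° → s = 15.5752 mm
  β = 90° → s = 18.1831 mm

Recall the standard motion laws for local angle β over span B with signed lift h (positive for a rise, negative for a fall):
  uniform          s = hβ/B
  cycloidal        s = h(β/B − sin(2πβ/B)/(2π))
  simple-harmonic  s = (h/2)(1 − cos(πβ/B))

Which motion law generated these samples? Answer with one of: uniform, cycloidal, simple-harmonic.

candidates at β/B = r: uniform s = h·r (linear in β); cycloidal s = h·(r − sin(2πr)/(2π)); simple-harmonic s = (h/2)(1 − cos(πr))
β=24°: printed 0.9727 | uniform 4.0000, cycloidal 0.9727, simple-harmonic 1.9098
β=42°: printed 4.4248 | uniform 7.0000, cycloidal 4.4248, simple-harmonic 5.4601
β=72°: printed 13.8710 | uniform 12.0000, cycloidal 13.8710, simple-harmonic 13.0902
β=78°: printed 15.5752 | uniform 13.0000, cycloidal 15.5752, simple-harmonic 14.5399
β=90°: printed 18.1831 | uniform 15.0000, cycloidal 18.1831, simple-harmonic 17.0711
only one law matches every sample → cycloidal

cycloidal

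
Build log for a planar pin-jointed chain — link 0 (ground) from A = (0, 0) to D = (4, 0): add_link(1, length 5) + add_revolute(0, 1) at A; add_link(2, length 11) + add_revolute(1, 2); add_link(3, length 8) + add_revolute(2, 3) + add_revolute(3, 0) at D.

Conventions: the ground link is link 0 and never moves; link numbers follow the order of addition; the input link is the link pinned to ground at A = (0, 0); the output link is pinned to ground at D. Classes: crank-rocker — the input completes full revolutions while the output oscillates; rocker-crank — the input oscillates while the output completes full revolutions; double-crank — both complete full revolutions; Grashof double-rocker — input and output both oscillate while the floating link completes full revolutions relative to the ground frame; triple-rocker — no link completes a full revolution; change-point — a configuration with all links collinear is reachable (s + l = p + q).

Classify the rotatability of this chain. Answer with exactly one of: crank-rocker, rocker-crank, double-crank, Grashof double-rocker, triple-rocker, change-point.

lengths: ground=4, input=5, coupler=11, output=8
sorted: s=4 (shortest), l=11 (longest), p+q=13
s + l = 15 vs p + q = 13
s + l > p + q → non-Grashof → no link fully rotates → triple-rocker

triple-rocker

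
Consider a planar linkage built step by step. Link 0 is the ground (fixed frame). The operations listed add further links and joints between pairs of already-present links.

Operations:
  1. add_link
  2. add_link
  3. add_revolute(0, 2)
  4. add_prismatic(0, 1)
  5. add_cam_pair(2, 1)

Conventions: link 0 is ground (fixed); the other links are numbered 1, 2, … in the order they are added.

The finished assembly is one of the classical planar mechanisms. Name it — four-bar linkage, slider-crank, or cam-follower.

links: 3 (incl. ground); joints: 1 revolute, 1 prismatic, 1 higher (cam) pair, forming one closed loop
3 links, revolute + prismatic + higher pair in one loop → cam-follower

cam-follower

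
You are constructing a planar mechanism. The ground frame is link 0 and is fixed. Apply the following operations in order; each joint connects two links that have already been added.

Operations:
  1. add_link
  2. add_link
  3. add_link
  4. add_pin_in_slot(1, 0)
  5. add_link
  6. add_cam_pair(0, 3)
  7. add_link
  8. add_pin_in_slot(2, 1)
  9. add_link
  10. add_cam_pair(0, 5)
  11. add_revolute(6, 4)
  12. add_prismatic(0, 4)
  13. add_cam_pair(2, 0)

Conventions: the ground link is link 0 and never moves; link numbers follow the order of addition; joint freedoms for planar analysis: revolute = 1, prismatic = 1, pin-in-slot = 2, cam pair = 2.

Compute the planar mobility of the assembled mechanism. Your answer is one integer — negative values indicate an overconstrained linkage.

(L,J1,J2)=(1,0,0); link0 fixed
link1: (2,0,0)
link2: (3,0,0)
link3: (4,0,0)
PS 1-0 [J2]: (4,0,1)
link4: (5,0,1)
C 0-3 [J2]: (5,0,2)
link5: (6,0,2)
PS 2-1 [J2]: (6,0,3)
link6: (7,0,3)
C 0-5 [J2]: (7,0,4)
R 6-4 [J1]: (7,1,4)
P 0-4 [J1]: (7,2,4)
C 2-0 [J2]: (7,2,5)
Grübler: 3·6 − 2·2 − 5 = 9

M = 9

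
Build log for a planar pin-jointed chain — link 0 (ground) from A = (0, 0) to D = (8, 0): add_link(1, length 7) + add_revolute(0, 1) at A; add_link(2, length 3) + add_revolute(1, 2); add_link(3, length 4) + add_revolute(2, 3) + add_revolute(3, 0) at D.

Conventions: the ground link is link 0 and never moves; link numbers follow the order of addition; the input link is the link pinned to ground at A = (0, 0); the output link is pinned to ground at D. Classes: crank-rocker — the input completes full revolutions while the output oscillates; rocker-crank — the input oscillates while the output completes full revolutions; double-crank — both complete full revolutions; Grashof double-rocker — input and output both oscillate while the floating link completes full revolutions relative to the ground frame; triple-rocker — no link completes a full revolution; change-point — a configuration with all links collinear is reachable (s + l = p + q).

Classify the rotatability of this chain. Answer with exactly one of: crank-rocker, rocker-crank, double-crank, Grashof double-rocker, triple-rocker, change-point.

lengths: ground=8, input=7, coupler=3, output=4
sorted: s=3 (shortest), l=8 (longest), p+q=11
s + l = 11 vs p + q = 11
s + l = p + q → change-point (collinear configuration reachable)

change-point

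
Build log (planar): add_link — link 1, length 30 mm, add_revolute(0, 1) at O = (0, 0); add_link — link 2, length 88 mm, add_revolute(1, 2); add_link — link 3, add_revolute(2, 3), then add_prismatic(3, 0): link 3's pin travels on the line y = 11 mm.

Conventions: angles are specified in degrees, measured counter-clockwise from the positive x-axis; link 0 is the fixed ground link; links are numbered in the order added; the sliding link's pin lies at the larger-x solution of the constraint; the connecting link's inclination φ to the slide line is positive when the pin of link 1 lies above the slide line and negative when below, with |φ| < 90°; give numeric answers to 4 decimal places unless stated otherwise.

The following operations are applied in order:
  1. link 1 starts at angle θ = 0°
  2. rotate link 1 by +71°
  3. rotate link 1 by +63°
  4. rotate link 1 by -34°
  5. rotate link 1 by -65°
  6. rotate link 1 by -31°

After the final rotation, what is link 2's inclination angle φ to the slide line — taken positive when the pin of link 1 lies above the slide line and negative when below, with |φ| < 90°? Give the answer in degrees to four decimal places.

geometry: r = 30 mm, L = 88 mm, e = 11 mm; θ starts at 0°
rotate link 1 by +71°: θ ← 0° +71° = 71°
rotate link 1 by +63°: θ ← 71° +63° = 134°
rotate link 1 by -34°: θ ← 134° -34° = 100°
rotate link 1 by -65°: θ ← 100° -65° = 35°
rotate link 1 by -31°: θ ← 35° -31° = 4°
h = r sin θ − e = 2.092694 − 11 = -8.907306
sin φ = h / L = -8.907306 / 88 = -0.10121938
φ = arcsin(-0.10121938) = -5.809392°

-5.8094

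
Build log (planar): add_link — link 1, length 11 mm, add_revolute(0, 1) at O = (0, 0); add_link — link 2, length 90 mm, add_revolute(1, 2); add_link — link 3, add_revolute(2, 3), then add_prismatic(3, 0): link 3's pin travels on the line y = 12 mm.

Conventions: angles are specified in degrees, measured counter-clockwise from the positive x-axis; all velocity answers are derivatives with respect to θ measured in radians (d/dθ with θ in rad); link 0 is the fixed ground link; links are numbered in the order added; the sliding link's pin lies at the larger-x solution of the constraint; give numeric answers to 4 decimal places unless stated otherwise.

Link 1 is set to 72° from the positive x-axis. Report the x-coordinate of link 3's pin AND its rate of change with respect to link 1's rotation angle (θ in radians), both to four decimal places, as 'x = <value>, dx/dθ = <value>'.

geometry: r = 11 mm, L = 90 mm, e = 12 mm
crank pin P = (r cos θ, r sin θ) = (3.399187, 10.461622)
h = r sin θ − e = 10.461622 − 12 = -1.538378
x = r cos θ + √(L² − h²) = 3.399187 + 89.986851 = 93.386038
dx/dθ = −r sin θ − h·r cos θ/√(L² − h²) (θ in radians; h = -1.538378) = -10.403511

x = 93.3860, dx/dθ = -10.4035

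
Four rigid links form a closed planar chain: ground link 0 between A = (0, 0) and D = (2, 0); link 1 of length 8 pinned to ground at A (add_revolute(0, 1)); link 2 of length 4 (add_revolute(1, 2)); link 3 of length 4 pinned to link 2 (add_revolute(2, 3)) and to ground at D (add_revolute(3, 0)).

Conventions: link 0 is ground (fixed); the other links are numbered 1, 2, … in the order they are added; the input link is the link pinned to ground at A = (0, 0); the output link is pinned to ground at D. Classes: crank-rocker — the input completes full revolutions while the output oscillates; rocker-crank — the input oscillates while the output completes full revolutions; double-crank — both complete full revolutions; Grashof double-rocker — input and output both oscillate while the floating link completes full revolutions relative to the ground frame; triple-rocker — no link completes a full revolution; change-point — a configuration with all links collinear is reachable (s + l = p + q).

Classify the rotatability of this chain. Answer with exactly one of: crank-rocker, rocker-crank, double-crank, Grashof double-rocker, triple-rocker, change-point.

lengths: ground=2, input=8, coupler=4, output=4
sorted: s=2 (shortest), l=8 (longest), p+q=8
s + l = 10 vs p + q = 8
s + l > p + q → non-Grashof → no link fully rotates → triple-rocker

triple-rocker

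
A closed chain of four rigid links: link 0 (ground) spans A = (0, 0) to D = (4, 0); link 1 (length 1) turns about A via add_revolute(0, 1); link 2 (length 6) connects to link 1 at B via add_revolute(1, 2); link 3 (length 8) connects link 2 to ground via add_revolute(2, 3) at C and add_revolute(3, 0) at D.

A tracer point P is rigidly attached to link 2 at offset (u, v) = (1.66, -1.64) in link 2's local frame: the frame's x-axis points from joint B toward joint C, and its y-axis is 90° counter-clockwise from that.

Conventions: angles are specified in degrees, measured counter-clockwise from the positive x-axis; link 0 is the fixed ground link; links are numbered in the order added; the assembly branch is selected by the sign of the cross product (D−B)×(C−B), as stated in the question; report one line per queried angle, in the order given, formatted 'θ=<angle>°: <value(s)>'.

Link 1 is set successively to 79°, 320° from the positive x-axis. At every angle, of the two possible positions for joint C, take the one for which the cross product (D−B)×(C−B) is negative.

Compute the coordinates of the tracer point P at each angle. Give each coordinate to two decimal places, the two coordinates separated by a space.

A=(0,0), D=(4.00,0)
θ=79°: B = A + 1.00·(cos79°, sin79°) = (0.1908, 0.9816)
θ=79°: |BD| = 3.9336
θ=79°: circle(B,6.00) ∩ circle(D,8.00): a=-1.5922, h=5.7849
θ=79°:   candidates: C₊=(0.0926,6.9808) cross=22.756; C₋=(-2.7946,-4.2229) cross=-22.756
θ=79°:   branch - wants cross < 0 → take C=(-2.7946,-4.2229) (cross=-22.756)
θ=79°: ex = (C−B)/|BC| = (-0.4976,-0.8674); ey = (0.8674,-0.4976)
θ=79°: P = B + 1.66·ex + -1.64·ey = (-2.0577,0.3577)
θ=320°: B = A + 1.00·(cos320°, sin320°) = (0.7660, -0.6428)
θ=320°: |BD| = 3.2972
θ=320°: circle(B,6.00) ∩ circle(D,8.00): a=-2.5974, h=5.4087
θ=320°:   candidates: C₊=(-2.8359,4.1557) cross=17.834; C₋=(-0.7271,-6.4540) cross=-17.834
θ=320°:   branch - wants cross < 0 → take C=(-0.7271,-6.4540) (cross=-17.834)
θ=320°: ex = (C−B)/|BC| = (-0.2489,-0.9685); ey = (0.9685,-0.2489)
θ=320°: P = B + 1.66·ex + -1.64·ey = (-1.2355,-1.8424)

θ=79°: -2.06 0.36
θ=320°: -1.24 -1.84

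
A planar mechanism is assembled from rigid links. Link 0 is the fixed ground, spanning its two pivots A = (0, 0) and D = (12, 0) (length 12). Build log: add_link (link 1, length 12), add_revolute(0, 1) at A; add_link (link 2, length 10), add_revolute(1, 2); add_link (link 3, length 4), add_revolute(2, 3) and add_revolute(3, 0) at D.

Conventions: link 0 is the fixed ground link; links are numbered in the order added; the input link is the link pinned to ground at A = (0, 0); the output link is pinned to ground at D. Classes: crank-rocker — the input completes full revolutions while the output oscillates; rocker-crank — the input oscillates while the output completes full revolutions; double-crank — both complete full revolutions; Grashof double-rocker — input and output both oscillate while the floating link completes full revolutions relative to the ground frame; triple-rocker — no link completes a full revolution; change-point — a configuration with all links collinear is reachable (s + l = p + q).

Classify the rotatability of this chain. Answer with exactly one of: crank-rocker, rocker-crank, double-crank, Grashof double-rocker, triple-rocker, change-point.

lengths: ground=12, input=12, coupler=10, output=4
sorted: s=4 (shortest), l=12 (longest), p+q=22
s + l = 16 vs p + q = 22
s + l < p + q (Grashof) with shortest = output link → rocker-crank

rocker-crank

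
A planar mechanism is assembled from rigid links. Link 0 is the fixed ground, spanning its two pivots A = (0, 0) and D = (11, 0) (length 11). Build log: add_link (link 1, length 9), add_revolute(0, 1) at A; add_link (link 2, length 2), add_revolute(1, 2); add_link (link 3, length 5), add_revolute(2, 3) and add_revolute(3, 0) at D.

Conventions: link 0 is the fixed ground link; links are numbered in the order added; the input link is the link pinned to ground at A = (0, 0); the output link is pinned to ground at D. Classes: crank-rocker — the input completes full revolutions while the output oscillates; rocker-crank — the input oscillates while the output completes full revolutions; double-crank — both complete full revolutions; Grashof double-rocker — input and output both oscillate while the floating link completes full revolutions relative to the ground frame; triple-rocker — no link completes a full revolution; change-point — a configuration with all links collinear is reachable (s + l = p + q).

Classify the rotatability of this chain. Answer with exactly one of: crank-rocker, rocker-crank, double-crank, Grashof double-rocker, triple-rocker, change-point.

lengths: ground=11, input=9, coupler=2, output=5
sorted: s=2 (shortest), l=11 (longest), p+q=14
s + l = 13 vs p + q = 14
s + l < p + q (Grashof) with shortest = coupler link → Grashof double-rocker

Grashof double-rocker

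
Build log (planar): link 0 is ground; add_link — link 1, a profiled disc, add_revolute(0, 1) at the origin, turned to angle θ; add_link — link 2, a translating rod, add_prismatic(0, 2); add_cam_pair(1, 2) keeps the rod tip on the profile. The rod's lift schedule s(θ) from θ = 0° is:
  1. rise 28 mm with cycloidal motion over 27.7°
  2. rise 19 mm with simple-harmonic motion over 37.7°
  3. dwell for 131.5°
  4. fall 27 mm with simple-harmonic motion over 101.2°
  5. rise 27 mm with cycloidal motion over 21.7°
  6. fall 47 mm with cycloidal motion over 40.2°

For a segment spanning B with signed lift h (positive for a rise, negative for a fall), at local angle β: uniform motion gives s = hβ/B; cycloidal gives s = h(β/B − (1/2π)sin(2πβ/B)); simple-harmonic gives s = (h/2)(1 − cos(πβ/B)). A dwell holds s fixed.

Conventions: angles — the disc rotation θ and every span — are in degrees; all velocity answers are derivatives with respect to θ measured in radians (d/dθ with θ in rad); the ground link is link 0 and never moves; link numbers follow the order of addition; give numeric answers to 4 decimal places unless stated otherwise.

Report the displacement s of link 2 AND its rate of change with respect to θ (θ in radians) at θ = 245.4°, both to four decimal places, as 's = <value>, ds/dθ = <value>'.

seg 1 [0°–27.7°] cycloidal, h=28: full span → s += 28 → s = 28.0000
seg 2 [27.7°–65.4°] simple-harmonic, h=19: full span → s += 19 → s = 47.0000
seg 3 [65.4°–196.9°] dwell: s stays 47.0000
seg 4 [196.9°–298.1°] simple-harmonic, h=-27: θ=245.4° here. β=48.5, B=101.2. -27/2·(1 − cos(π·0.4792)) = -12.6205 → s = 34.3795
velocity in seg [196.9°–298.1°] (simple-harmonic), θ in radians: β = 48.5° = 0.8465 rad, B = 101.2° = 1.7663 rad; ds/dθ = (πh/(2B)) sin(πβ/B) = (π·(-27)/(2·1.7663)) sin(π·0.4792) = -23.960852 mm/rad

s = 34.3795, ds/dθ = -23.9609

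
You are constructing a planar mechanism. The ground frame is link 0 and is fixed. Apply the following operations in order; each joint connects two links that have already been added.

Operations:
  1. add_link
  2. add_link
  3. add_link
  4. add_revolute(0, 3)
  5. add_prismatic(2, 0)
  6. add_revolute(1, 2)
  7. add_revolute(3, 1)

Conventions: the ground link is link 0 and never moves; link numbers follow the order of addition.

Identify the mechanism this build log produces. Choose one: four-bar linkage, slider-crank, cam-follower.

links: 4 (incl. ground); joints: 3 revolute, 1 prismatic, 0 higher (cam) pair, forming one closed loop
4 links, 3 revolutes + 1 prismatic in one loop → slider-crank

slider-crank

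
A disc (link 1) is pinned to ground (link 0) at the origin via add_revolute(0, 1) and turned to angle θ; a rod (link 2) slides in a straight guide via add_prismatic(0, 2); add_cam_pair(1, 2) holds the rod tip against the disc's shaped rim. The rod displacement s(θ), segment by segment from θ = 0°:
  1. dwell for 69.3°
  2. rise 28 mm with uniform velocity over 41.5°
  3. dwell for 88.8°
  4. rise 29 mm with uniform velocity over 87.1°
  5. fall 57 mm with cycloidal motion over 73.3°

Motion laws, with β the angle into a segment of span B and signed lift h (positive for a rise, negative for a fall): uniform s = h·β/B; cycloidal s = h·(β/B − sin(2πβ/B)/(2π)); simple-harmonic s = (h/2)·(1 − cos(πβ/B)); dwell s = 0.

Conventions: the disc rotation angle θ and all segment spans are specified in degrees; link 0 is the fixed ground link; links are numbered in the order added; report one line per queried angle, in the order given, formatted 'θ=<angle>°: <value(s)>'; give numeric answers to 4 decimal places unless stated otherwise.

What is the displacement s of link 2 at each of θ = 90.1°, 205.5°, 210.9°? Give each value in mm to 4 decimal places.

segment 1 (0° to 69.3°, dwell): s unchanged at 0.0000
θ = 90.1° falls in segment 2 (69.3° to 110.8°, uniform, h = 28): β = 90.1 − 69.3 = 20.8°, B = 41.5°; Δs = 28·20.8/41.5 = 14.0337; s = 0.0000 + 14.0337 = 14.0337
segment 2 (69.3° to 110.8°, uniform, h = 28) is passed completely: s = 0.0000 + (28) = 28.0000
segment 3 (110.8° to 199.6°, dwell): s unchanged at 28.0000
θ = 205.5° falls in segment 4 (199.6° to 286.7°, uniform, h = 29): β = 205.5 − 199.6 = 5.9°, B = 87.1°; Δs = 29·5.9/87.1 = 1.9644; s = 28.0000 + 1.9644 = 29.9644
θ = 210.9° falls in segment 4 (199.6° to 286.7°, uniform, h = 29): β = 210.9 − 199.6 = 11.3°, B = 87.1°; Δs = 29·11.3/87.1 = 3.7623; s = 28.0000 + 3.7623 = 31.7623

θ=90.1°: 14.0337
θ=205.5°: 29.9644
θ=210.9°: 31.7623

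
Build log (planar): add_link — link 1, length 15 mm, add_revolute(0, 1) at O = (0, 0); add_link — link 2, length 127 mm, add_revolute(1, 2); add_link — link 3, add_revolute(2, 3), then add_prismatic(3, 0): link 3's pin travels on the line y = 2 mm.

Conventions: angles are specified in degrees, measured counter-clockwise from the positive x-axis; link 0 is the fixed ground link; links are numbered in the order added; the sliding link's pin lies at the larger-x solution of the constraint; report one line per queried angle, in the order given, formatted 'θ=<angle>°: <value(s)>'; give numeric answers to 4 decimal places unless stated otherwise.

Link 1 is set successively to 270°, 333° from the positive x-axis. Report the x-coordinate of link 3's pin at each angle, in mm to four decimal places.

geometry: r = 15 mm, L = 127 mm, e = 2 mm
θ=270°: crank pin P = (r cos θ, r sin θ) = (-0.000000, -15.000000)
θ=270°: h = r sin θ − e = -15.000000 − 2 = -17.000000
θ=270°: x = r cos θ + √(L² − h²) = -0.000000 + 125.857062 = 125.857062
θ=333°: crank pin P = (r cos θ, r sin θ) = (13.365098, -6.809857)
θ=333°: h = r sin θ − e = -6.809857 − 2 = -8.809857
θ=333°: x = r cos θ + √(L² − h²) = 13.365098 + 126.694066 = 140.059164

θ=270°: 125.8571
θ=333°: 140.0592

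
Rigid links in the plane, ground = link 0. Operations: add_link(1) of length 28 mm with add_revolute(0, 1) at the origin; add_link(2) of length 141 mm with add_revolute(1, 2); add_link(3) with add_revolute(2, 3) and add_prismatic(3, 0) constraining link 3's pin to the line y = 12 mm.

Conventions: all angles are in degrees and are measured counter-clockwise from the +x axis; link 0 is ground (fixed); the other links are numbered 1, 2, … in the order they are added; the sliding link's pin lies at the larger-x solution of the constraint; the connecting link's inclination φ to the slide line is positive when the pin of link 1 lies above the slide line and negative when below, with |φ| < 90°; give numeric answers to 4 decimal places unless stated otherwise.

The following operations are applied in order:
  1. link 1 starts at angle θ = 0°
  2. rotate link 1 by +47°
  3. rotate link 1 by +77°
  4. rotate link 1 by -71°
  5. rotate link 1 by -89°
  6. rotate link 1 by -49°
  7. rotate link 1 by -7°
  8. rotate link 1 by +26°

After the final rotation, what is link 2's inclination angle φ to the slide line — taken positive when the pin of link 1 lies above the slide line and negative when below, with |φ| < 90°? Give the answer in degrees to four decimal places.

geometry: r = 28 mm, L = 141 mm, e = 12 mm; θ starts at 0°
rotate link 1 by +47°: θ ← 0° +47° = 47°
rotate link 1 by +77°: θ ← 47° +77° = 124°
rotate link 1 by -71°: θ ← 124° -71° = 53°
rotate link 1 by -89°: θ ← 53° -89° = -36°
rotate link 1 by -49°: θ ← -36° -49° = -85°
rotate link 1 by -7°: θ ← -85° -7° = -92°
rotate link 1 by +26°: θ ← -92° +26° = -66°
h = r sin θ − e = -25.579273 − 12 = -37.579273
sin φ = h / L = -37.579273 / 141 = -0.26651967
φ = arcsin(-0.26651967) = -15.457271°

-15.4573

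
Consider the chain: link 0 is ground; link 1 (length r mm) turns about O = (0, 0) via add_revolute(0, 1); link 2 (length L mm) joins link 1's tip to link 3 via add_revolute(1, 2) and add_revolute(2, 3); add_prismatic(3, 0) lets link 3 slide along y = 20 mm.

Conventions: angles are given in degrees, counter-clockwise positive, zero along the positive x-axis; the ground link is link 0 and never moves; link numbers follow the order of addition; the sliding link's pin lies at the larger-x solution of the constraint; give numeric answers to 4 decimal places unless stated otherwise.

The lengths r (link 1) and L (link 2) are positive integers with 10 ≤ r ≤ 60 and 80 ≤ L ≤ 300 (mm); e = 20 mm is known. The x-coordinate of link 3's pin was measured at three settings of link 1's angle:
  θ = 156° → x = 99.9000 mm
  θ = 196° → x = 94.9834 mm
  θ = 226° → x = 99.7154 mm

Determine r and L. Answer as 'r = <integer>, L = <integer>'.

constraint per measurement: (x − r cos θ)² + (r sin θ − e)² = L²
subtracting the θ₁ and θ₂ equations cancels the r² and L² terms:
r = (x₁² − x₂²) / (2[(x₁cos θ₁ + e sin θ₁) − (x₂cos θ₂ + e sin θ₂)]) = 34.9996 → r = 35
L² = (x₁ − r cos θ₁)² + (r sin θ₁ − e)² = 17424.0021 → L = 132.0000 → L = 132
check at θ₃=226°: x = 99.7154 (printed 99.7154) ✓

r = 35, L = 132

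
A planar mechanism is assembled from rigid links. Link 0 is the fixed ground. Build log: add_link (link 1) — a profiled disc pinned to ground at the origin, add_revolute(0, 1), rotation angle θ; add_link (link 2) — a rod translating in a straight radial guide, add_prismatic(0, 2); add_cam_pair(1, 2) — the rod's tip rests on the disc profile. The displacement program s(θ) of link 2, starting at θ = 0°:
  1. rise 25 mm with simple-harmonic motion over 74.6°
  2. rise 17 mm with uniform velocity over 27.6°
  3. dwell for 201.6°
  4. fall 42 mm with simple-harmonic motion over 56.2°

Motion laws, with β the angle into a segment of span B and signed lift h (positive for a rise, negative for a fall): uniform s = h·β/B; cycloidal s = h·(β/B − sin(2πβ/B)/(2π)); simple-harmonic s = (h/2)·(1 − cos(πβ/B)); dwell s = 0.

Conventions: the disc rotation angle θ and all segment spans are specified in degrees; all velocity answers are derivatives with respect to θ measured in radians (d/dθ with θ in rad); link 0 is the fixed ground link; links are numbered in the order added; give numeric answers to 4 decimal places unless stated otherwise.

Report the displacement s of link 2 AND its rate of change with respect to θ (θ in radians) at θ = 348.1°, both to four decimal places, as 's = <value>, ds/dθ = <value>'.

seg 1 [0°–74.6°] simple-harmonic, h=25: full span → s += 25 → s = 25.0000
seg 2 [74.6°–102.2°] uniform, h=17: full span → s += 17 → s = 42.0000
seg 3 [102.2°–303.8°] dwell: s stays 42.0000
seg 4 [303.8°–360°] simple-harmonic, h=-42: θ=348.1° here. β=44.3, B=56.2. -42/2·(1 − cos(π·0.7883)) = -37.5225 → s = 4.4775
velocity in seg [303.8°–360°] (simple-harmonic), θ in radians: β = 44.3° = 0.7732 rad, B = 56.2° = 0.9809 rad; ds/dθ = (πh/(2B)) sin(πβ/B) = (π·(-42)/(2·0.9809)) sin(π·0.7883) = -41.514521 mm/rad

s = 4.4775, ds/dθ = -41.5145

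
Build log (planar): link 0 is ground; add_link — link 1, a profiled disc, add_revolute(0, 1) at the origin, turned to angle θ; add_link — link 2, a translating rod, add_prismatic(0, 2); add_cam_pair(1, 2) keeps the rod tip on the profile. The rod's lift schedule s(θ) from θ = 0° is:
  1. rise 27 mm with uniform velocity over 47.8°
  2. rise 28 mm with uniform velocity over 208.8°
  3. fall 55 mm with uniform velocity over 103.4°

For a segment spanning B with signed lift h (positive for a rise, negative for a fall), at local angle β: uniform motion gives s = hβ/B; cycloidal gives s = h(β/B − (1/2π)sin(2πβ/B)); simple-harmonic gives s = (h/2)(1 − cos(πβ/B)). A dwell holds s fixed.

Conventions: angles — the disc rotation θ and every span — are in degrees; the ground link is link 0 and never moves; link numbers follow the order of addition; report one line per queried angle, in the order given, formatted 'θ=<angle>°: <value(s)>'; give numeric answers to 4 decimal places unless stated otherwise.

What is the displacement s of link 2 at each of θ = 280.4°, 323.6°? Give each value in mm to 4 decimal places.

seg 1 [0°–47.8°] uniform, h=27: full span → s += 27 → s = 27.0000
seg 2 [47.8°–256.6°] uniform, h=28: full span → s += 28 → s = 55.0000
seg 3 [256.6°–360°] uniform, h=-55: θ=280.4° here. β=23.8, B=103.4. -55·23.8/103.4 = -12.6596 → s = 42.3404
seg 3 [256.6°–360°] uniform, h=-55: θ=323.6° here. β=67, B=103.4. -55·67/103.4 = -35.6383 → s = 19.3617

θ=280.4°: 42.3404
θ=323.6°: 19.3617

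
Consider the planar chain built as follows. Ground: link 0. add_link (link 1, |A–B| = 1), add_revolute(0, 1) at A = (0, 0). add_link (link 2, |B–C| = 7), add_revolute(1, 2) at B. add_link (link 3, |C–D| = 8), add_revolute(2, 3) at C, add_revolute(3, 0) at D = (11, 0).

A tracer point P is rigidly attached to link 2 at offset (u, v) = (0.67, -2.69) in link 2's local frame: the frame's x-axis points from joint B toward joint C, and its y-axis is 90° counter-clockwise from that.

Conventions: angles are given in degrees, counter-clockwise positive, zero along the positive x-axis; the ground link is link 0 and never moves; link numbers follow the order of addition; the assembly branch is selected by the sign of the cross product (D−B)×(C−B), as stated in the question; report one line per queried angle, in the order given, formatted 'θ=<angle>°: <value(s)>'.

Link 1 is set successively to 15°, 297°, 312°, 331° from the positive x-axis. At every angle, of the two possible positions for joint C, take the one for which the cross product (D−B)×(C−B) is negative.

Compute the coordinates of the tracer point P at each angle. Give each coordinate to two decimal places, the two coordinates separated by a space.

A=(0,0), D=(11.00,0)
θ=15°: B = A + 1.00·(cos15°, sin15°) = (0.9659, 0.2588)
θ=15°: |BD| = 10.0374
θ=15°: circle(B,7.00) ∩ circle(D,8.00): a=4.2715, h=5.5457
θ=15°:   candidates: C₊=(5.3790,5.6925) cross=55.664; C₋=(5.0930,-5.3951) cross=-55.664
θ=15°:   branch - wants cross < 0 → take C=(5.0930,-5.3951) (cross=-55.664)
θ=15°: ex = (C−B)/|BC| = (0.5896,-0.8077); ey = (0.8077,0.5896)
θ=15°: P = B + 0.67·ex + -2.69·ey = (-0.8118,-1.8683)
θ=297°: B = A + 1.00·(cos297°, sin297°) = (0.4540, -0.8910)
θ=297°: |BD| = 10.5836
θ=297°: circle(B,7.00) ∩ circle(D,8.00): a=4.5831, h=5.2910
θ=297°:   candidates: C₊=(4.5754,4.7671) cross=55.998; C₋=(5.4663,-5.7774) cross=-55.998
θ=297°:   branch - wants cross < 0 → take C=(5.4663,-5.7774) (cross=-55.998)
θ=297°: ex = (C−B)/|BC| = (0.7160,-0.6981); ey = (0.6981,0.7160)
θ=297°: P = B + 0.67·ex + -2.69·ey = (-0.9440,-3.2849)
θ=312°: B = A + 1.00·(cos312°, sin312°) = (0.6691, -0.7431)
θ=312°: |BD| = 10.3576
θ=312°: circle(B,7.00) ∩ circle(D,8.00): a=4.4547, h=5.3996
θ=312°:   candidates: C₊=(4.7249,4.9622) cross=55.927; C₋=(5.4997,-5.8092) cross=-55.927
θ=312°:   branch - wants cross < 0 → take C=(5.4997,-5.8092) (cross=-55.927)
θ=312°: ex = (C−B)/|BC| = (0.6901,-0.7237); ey = (0.7237,0.6901)
θ=312°: P = B + 0.67·ex + -2.69·ey = (-0.8153,-3.0844)
θ=331°: B = A + 1.00·(cos331°, sin331°) = (0.8746, -0.4848)
θ=331°: |BD| = 10.1370
θ=331°: circle(B,7.00) ∩ circle(D,8.00): a=4.3286, h=5.5012
θ=331°:   candidates: C₊=(4.9352,5.2171) cross=55.765; C₋=(5.4614,-5.7727) cross=-55.765
θ=331°:   branch - wants cross < 0 → take C=(5.4614,-5.7727) (cross=-55.765)
θ=331°: ex = (C−B)/|BC| = (0.6553,-0.7554); ey = (0.7554,0.6553)
θ=331°: P = B + 0.67·ex + -2.69·ey = (-0.7184,-2.7536)

θ=15°: -0.81 -1.87
θ=297°: -0.94 -3.28
θ=312°: -0.82 -3.08
θ=331°: -0.72 -2.75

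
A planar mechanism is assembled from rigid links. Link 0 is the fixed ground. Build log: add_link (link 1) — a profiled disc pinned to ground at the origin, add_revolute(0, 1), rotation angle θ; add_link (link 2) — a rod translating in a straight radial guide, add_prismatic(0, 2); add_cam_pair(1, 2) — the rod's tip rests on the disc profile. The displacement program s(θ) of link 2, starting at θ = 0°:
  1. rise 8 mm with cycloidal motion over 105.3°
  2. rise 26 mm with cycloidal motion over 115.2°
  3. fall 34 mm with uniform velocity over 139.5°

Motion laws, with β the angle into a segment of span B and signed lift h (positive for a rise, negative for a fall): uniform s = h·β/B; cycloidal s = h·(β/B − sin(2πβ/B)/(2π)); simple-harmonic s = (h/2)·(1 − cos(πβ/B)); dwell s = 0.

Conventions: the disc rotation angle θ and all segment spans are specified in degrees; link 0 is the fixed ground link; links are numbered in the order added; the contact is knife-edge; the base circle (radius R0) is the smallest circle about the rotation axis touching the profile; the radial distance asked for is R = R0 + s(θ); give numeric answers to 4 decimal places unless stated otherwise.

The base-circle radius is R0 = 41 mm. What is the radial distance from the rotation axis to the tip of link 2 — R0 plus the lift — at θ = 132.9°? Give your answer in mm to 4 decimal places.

seg 1 [0°–105.3°] cycloidal, h=8: full span → s += 8 → s = 8.0000
seg 2 [105.3°–220.5°] cycloidal, h=26: θ=132.9° here. β=27.6, B=115.2. 26·(0.2396 − sin(2π·0.2396)/(2π)) = 2.1000 → s = 10.1000
R = R0 + s = 41 + 10.1000 = 51.1000

51.1000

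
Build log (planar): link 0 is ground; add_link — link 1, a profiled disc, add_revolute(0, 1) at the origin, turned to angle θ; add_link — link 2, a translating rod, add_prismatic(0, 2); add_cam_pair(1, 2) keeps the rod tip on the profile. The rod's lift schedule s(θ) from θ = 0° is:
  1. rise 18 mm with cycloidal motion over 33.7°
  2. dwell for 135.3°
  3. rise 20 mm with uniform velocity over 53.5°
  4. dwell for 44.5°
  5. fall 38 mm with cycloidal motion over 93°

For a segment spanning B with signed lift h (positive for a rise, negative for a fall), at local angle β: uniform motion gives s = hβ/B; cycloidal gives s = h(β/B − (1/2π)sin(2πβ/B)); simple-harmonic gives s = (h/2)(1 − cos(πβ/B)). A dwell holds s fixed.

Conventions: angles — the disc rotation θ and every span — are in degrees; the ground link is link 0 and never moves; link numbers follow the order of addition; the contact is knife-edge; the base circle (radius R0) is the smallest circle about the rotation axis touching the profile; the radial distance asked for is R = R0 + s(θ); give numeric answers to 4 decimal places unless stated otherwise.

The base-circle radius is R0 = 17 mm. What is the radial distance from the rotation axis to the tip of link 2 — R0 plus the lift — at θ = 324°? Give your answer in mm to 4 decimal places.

seg 1 [0°–33.7°] cycloidal, h=18: full span → s += 18 → s = 18.0000
seg 2 [33.7°–169°] dwell: s stays 18.0000
seg 3 [169°–222.5°] uniform, h=20: full span → s += 20 → s = 38.0000
seg 4 [222.5°–267°] dwell: s stays 38.0000
seg 5 [267°–360°] cycloidal, h=-38: θ=324° here. β=57, B=93. -38·(0.6129 − sin(2π·0.6129)/(2π)) = -27.2298 → s = 10.7702
R = R0 + s = 17 + 10.7702 = 27.7702

27.7702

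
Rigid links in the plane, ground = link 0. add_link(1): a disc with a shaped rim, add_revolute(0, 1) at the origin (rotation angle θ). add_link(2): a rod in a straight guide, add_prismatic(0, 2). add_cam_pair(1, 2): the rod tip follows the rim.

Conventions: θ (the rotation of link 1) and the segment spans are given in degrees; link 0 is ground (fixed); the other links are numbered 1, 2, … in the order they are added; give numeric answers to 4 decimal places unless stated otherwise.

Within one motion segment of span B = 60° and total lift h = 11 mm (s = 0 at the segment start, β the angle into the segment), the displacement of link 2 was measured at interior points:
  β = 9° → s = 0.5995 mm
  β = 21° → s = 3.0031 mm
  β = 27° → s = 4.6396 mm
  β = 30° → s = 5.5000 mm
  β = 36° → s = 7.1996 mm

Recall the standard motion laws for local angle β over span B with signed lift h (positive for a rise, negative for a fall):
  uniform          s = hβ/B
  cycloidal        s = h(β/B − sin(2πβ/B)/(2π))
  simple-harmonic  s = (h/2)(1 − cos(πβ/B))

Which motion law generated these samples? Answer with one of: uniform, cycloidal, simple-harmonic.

candidates at β/B = r: uniform s = h·r (linear in β); cycloidal s = h·(r − sin(2πr)/(2π)); simple-harmonic s = (h/2)(1 − cos(πr))
β=9°: printed 0.5995 | uniform 1.6500, cycloidal 0.2337, simple-harmonic 0.5995
β=21°: printed 3.0031 | uniform 3.8500, cycloidal 2.4337, simple-harmonic 3.0031
β=27°: printed 4.6396 | uniform 4.9500, cycloidal 4.4090, simple-harmonic 4.6396
β=30°: printed 5.5000 | uniform 5.5000, cycloidal 5.5000, simple-harmonic 5.5000
β=36°: printed 7.1996 | uniform 6.6000, cycloidal 7.6290, simple-harmonic 7.1996
only one law matches every sample → simple-harmonic

simple-harmonic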